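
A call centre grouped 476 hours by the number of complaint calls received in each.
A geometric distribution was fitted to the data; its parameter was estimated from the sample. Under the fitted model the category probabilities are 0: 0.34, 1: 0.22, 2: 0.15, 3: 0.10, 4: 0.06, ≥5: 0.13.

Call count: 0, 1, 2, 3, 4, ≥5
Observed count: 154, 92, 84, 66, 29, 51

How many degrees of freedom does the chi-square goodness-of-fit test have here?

4

There are k = 6 categories and 1 parameter estimated from the data, so df = 6 − 1 − 1 = 4.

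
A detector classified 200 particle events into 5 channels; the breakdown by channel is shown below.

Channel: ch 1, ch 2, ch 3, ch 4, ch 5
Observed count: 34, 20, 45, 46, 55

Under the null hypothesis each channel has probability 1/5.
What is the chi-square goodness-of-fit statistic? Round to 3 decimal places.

Expected count for each of the 5 categories: 200/5 = 40.
χ² = (34−40)²/40 + (20−40)²/40 + (45−40)²/40 + (46−40)²/40 + (55−40)²/40
   = 0.9000 + 10.0000 + 0.6250 + 0.9000 + 5.6250
Sum = 18.050

18.050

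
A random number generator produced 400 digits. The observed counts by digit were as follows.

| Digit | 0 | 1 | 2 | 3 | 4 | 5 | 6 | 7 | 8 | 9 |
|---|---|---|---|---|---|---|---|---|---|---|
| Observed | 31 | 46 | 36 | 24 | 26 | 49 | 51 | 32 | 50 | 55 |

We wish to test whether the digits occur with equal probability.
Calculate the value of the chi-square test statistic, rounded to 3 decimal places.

Under H₀ each category has probability 1/10, so each expected count is 400/10 = 40.
0: (31 − 40)²/40 = 81/40 = 2.0250
1: (46 − 40)²/40 = 36/40 = 0.9000
2: (36 − 40)²/40 = 16/40 = 0.4000
3: (24 − 40)²/40 = 256/40 = 6.4000
4: (26 − 40)²/40 = 196/40 = 4.9000
5: (49 − 40)²/40 = 81/40 = 2.0250
6: (51 − 40)²/40 = 121/40 = 3.0250
7: (32 − 40)²/40 = 64/40 = 1.6000
8: (50 − 40)²/40 = 100/40 = 2.5000
9: (55 − 40)²/40 = 225/40 = 5.6250
Sum = 29.400

29.400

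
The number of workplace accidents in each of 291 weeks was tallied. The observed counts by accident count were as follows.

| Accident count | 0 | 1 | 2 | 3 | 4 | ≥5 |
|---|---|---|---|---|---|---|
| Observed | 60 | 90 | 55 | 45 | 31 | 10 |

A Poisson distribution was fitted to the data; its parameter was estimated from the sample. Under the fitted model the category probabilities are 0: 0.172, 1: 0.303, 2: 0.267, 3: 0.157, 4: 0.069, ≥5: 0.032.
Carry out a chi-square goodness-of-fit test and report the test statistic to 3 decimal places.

Expected counts E_i = n·p_i: 291×0.172 = 50.052, 291×0.303 = 88.173, 291×0.267 = 77.697, 291×0.157 = 45.687, 291×0.069 = 20.079, 291×0.032 = 9.312.
χ² = (60−50.052)²/50.052 + (90−88.173)²/88.173 + (55−77.697)²/77.697 + (45−45.687)²/45.687 + (31−20.079)²/20.079 + (10−9.312)²/9.312
   = 1.9772 + 0.0379 + 6.6303 + 0.0103 + 5.9399 + 0.0508
Sum = 14.646

14.646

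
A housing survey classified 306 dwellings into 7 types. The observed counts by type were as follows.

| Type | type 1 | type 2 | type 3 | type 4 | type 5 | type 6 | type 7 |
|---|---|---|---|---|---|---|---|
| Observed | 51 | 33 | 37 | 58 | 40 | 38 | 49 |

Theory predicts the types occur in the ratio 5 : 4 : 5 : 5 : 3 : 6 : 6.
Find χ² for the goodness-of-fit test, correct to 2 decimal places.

17.69

Ratio total = 34. Expected counts: 306×5/34 = 45, 306×4/34 = 36, 306×5/34 = 45, 306×5/34 = 45, 306×3/34 = 27, 306×6/34 = 54, 306×6/34 = 54.
type 1: (51 − 45)²/45 = 36/45 = 0.800
type 2: (33 − 36)²/36 = 9/36 = 0.250
type 3: (37 − 45)²/45 = 64/45 = 1.422
type 4: (58 − 45)²/45 = 169/45 = 3.756
type 5: (40 − 27)²/27 = 169/27 = 6.259
type 6: (38 − 54)²/54 = 256/54 = 4.741
type 7: (49 − 54)²/54 = 25/54 = 0.463
Sum = 17.69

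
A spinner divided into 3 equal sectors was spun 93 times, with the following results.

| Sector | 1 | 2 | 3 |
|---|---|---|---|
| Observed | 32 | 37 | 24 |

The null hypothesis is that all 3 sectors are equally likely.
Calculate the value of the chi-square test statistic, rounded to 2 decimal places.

Expected count for each of the 3 categories: 93/3 = 31.
cat         O        E   (O−E)²/E
1          32       31      0.032
2          37       31      1.161
3          24       31      1.581
Sum = 2.77

2.77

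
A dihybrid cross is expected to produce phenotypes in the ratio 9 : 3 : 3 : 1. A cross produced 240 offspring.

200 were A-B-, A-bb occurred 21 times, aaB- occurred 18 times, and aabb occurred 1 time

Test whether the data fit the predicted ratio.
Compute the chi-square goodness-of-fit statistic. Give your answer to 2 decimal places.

73.36

Ratio total = 16. Expected counts: 240×9/16 = 135, 240×3/16 = 45, 240×3/16 = 45, 240×1/16 = 15.
χ² = (200−135)²/135 + (21−45)²/45 + (18−45)²/45 + (1−15)²/15
   = 31.296 + 12.800 + 16.200 + 13.067
Sum = 73.36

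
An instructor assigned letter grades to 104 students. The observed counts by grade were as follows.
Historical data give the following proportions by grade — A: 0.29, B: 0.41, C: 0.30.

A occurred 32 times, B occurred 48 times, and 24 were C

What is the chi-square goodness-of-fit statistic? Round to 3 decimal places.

Expected counts E_i = n·p_i: 104×0.29 = 30.16, 104×0.41 = 42.64, 104×0.30 = 31.2.
A: (32 − 30.16)²/30.16 = 3.3856/30.16 = 0.1123
B: (48 − 42.64)²/42.64 = 28.7296/42.64 = 0.6738
C: (24 − 31.2)²/31.2 = 51.84/31.2 = 1.6615
Sum = 2.448

2.448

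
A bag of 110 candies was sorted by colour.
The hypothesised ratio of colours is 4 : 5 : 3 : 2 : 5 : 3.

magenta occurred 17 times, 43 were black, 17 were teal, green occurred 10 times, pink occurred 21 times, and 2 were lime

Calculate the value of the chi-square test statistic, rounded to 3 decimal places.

25.583

Ratio total = 22. Expected counts: 110×4/22 = 20, 110×5/22 = 25, 110×3/22 = 15, 110×2/22 = 10, 110×5/22 = 25, 110×3/22 = 15.
χ² = (17−20)²/20 + (43−25)²/25 + (17−15)²/15 + (10−10)²/10 + (21−25)²/25 + (2−15)²/15
   = 0.4500 + 12.9600 + 0.2667 + 0.0000 + 0.6400 + 11.2667
Sum = 25.583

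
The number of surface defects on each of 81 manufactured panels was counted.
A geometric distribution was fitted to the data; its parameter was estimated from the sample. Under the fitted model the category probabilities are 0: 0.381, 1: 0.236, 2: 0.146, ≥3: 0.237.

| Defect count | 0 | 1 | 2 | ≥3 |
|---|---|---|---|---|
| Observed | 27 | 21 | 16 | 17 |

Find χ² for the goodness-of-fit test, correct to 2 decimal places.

2.39

Expected counts E_i = n·p_i: 81×0.381 = 30.861, 81×0.236 = 19.116, 81×0.146 = 11.826, 81×0.237 = 19.197.
χ² = (27−30.861)²/30.861 + (21−19.116)²/19.116 + (16−11.826)²/11.826 + (17−19.197)²/19.197
   = 0.483 + 0.186 + 1.473 + 0.251
Sum = 2.39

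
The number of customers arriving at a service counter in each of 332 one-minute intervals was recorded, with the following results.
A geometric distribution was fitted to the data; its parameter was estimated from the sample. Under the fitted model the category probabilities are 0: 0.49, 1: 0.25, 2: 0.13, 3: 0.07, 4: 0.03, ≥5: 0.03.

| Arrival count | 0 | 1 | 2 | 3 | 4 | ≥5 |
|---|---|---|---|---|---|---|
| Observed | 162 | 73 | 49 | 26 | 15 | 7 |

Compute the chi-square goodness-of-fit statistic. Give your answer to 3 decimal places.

5.756

Expected counts E_i = n·p_i: 332×0.49 = 162.68, 332×0.25 = 83, 332×0.13 = 43.16, 332×0.07 = 23.24, 332×0.03 = 9.96, 332×0.03 = 9.96.
cat         O        E   (O−E)²/E
0         162   162.68     0.0028
1          73       83     1.2048
2          49    43.16     0.7902
3          26    23.24     0.3278
4          15     9.96     2.5504
≥5          7     9.96     0.8797
Sum = 5.756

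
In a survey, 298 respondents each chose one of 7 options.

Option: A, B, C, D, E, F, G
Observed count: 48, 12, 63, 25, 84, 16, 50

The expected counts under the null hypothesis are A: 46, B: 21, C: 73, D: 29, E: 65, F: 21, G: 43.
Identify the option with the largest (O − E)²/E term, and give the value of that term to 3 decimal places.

χ² = (48−46)²/46 + (12−21)²/21 + (63−73)²/73 + (25−29)²/29 + (84−65)²/65 + (16−21)²/21 + (50−43)²/43
   = 0.0870 + 3.8571 + 1.3699 + 0.5517 + 5.5538 + 1.1905 + 1.1395
The largest term is for E: 5.554.

E, 5.554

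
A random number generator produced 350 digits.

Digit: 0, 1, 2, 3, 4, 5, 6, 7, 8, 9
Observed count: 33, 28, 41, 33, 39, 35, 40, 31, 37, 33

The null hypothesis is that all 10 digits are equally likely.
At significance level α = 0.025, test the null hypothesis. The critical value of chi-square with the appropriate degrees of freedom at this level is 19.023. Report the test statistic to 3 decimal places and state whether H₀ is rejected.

Expected count for each of the 10 categories: 350/10 = 35.
0: (33 − 35)²/35 = 4/35 = 0.1143
1: (28 − 35)²/35 = 49/35 = 1.4000
2: (41 − 35)²/35 = 36/35 = 1.0286
3: (33 − 35)²/35 = 4/35 = 0.1143
4: (39 − 35)²/35 = 16/35 = 0.4571
5: (35 − 35)²/35 = 0/35 = 0.0000
6: (40 − 35)²/35 = 25/35 = 0.7143
7: (31 − 35)²/35 = 16/35 = 0.4571
8: (37 − 35)²/35 = 4/35 = 0.1143
9: (33 − 35)²/35 = 4/35 = 0.1143
Sum = 4.514
df = 9. Since 4.514 < 19.023, we do not reject H₀.

4.514; do not reject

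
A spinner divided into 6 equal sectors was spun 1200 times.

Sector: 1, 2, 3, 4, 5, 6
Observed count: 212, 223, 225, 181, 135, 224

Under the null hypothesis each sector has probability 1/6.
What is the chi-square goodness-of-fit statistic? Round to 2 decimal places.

Expected count for each of the 6 categories: 1200/6 = 200.
1: (212 − 200)²/200 = 144/200 = 0.720
2: (223 − 200)²/200 = 529/200 = 2.645
3: (225 − 200)²/200 = 625/200 = 3.125
4: (181 − 200)²/200 = 361/200 = 1.805
5: (135 − 200)²/200 = 4225/200 = 21.125
6: (224 − 200)²/200 = 576/200 = 2.880
Sum = 32.30

32.30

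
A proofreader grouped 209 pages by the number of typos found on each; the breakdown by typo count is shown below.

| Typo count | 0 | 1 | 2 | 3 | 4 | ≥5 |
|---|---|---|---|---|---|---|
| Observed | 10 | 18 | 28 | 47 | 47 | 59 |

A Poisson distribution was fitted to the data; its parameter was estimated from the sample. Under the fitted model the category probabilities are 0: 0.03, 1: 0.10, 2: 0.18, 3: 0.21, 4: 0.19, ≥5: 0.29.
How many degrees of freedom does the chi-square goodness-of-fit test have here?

4

There are k = 6 categories and 1 parameter estimated from the data, so df = 6 − 1 − 1 = 4.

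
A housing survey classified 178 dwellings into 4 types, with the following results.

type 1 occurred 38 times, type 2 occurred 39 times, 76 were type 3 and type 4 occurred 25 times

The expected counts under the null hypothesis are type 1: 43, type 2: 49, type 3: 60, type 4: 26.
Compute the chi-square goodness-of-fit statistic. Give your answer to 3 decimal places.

6.927

type 1: (38 − 43)²/43 = 25/43 = 0.5814
type 2: (39 − 49)²/49 = 100/49 = 2.0408
type 3: (76 − 60)²/60 = 256/60 = 4.2667
type 4: (25 − 26)²/26 = 1/26 = 0.0385
Sum = 6.927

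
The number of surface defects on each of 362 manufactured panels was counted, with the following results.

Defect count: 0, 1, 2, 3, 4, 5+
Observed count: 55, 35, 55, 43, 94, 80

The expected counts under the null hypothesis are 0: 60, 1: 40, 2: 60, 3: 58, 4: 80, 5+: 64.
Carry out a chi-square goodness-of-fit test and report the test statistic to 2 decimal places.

11.79

χ² = (55−60)²/60 + (35−40)²/40 + (55−60)²/60 + (43−58)²/58 + (94−80)²/80 + (80−64)²/64
   = 0.417 + 0.625 + 0.417 + 3.879 + 2.450 + 4.000
Sum = 11.79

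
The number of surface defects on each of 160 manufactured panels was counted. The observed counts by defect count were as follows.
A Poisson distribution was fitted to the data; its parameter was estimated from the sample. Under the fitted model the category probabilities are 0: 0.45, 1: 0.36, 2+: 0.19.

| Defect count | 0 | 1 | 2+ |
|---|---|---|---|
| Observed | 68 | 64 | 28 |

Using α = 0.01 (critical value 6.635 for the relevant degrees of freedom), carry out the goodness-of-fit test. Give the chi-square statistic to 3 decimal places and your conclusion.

1.123; do not reject

Expected counts E_i = n·p_i: 160×0.45 = 72, 160×0.36 = 57.6, 160×0.19 = 30.4.
cat         O        E   (O−E)²/E
0          68       72     0.2222
1          64     57.6     0.7111
2+         28     30.4     0.1895
Sum = 1.123
df = 1. Since 1.123 < 6.635, we do not reject H₀.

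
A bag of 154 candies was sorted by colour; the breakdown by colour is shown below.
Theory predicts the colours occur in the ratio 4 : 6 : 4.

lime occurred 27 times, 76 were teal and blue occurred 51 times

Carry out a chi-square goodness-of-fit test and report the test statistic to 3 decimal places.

Ratio total = 14. Expected counts: 154×4/14 = 44, 154×6/14 = 66, 154×4/14 = 44.
cat         O        E   (O−E)²/E
lime       27       44     6.5682
teal       76       66     1.5152
blue       51       44     1.1136
Sum = 9.197

9.197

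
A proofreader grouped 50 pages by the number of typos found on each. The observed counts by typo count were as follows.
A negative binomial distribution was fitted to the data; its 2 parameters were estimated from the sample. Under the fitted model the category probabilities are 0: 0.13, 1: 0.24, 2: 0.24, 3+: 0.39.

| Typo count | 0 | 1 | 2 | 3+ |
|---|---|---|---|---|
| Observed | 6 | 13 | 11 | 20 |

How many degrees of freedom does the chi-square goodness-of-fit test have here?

There are k = 4 categories and 2 parameters estimated from the data, so df = 4 − 1 − 2 = 1.

1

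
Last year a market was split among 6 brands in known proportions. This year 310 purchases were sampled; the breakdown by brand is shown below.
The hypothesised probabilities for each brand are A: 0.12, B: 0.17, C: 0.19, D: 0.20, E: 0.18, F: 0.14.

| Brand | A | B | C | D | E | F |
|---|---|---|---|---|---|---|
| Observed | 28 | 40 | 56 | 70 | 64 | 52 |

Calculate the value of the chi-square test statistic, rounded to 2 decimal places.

Expected counts E_i = n·p_i: 310×0.12 = 37.2, 310×0.17 = 52.7, 310×0.19 = 58.9, 310×0.20 = 62, 310×0.18 = 55.8, 310×0.14 = 43.4.
cat         O        E   (O−E)²/E
A          28     37.2      2.275
B          40     52.7      3.061
C          56     58.9      0.143
D          70       62      1.032
E          64     55.8      1.205
F          52     43.4      1.704
Sum = 9.42

9.42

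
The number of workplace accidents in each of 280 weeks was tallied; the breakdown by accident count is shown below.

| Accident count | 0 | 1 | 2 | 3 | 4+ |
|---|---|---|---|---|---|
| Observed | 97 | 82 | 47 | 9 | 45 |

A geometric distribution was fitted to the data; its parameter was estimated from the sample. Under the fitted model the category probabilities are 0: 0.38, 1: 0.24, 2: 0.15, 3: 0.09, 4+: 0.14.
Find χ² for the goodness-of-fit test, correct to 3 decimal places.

15.958

Expected counts E_i = n·p_i: 280×0.38 = 106.4, 280×0.24 = 67.2, 280×0.15 = 42, 280×0.09 = 25.2, 280×0.14 = 39.2.
0: (97 − 106.4)²/106.4 = 88.36/106.4 = 0.8305
1: (82 − 67.2)²/67.2 = 219.04/67.2 = 3.2595
2: (47 − 42)²/42 = 25/42 = 0.5952
3: (9 − 25.2)²/25.2 = 262.44/25.2 = 10.4143
4+: (45 − 39.2)²/39.2 = 33.64/39.2 = 0.8582
Sum = 15.958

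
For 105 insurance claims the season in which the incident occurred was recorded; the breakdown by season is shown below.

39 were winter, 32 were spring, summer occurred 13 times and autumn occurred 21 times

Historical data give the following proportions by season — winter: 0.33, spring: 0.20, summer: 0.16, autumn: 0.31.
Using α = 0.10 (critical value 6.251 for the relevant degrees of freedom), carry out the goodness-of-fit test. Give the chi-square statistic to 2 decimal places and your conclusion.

11.27; reject

Expected counts E_i = n·p_i: 105×0.33 = 34.65, 105×0.20 = 21, 105×0.16 = 16.8, 105×0.31 = 32.55.
winter: (39 − 34.65)²/34.65 = 18.9225/34.65 = 0.546
spring: (32 − 21)²/21 = 121/21 = 5.762
summer: (13 − 16.8)²/16.8 = 14.44/16.8 = 0.860
autumn: (21 − 32.55)²/32.55 = 133.4025/32.55 = 4.098
Sum = 11.27
df = 3. Since 11.27 > 6.251, we reject H₀.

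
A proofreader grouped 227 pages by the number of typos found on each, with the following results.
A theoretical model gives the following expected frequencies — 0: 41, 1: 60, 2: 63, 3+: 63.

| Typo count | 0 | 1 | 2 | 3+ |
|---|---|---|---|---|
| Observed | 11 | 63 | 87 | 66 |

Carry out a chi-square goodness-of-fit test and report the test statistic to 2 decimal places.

cat         O        E   (O−E)²/E
0          11       41     21.951
1          63       60      0.150
2          87       63      9.143
3+         66       63      0.143
Sum = 31.39

31.39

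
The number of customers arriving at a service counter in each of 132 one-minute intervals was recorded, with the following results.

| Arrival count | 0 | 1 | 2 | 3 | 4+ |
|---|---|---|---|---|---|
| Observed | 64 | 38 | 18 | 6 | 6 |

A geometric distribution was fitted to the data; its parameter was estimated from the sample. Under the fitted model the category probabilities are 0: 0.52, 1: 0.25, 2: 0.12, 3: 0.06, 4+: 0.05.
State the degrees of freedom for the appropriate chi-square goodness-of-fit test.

There are k = 5 categories and 1 parameter estimated from the data, so df = 5 − 1 − 1 = 3.

3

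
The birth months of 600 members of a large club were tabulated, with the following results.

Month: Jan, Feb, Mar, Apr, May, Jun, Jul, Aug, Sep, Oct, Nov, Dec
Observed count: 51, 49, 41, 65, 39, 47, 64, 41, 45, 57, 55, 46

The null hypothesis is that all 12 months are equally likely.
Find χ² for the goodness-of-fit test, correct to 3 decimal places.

Expected count for each of the 12 categories: 600/12 = 50.
χ² = (51−50)²/50 + (49−50)²/50 + (41−50)²/50 + (65−50)²/50 + (39−50)²/50 + (47−50)²/50 + (64−50)²/50 + (41−50)²/50 + (45−50)²/50 + (57−50)²/50 + (55−50)²/50 + (46−50)²/50
   = 0.0200 + 0.0200 + 1.6200 + 4.5000 + 2.4200 + 0.1800 + 3.9200 + 1.6200 + 0.5000 + 0.9800 + 0.5000 + 0.3200
Sum = 16.600

16.600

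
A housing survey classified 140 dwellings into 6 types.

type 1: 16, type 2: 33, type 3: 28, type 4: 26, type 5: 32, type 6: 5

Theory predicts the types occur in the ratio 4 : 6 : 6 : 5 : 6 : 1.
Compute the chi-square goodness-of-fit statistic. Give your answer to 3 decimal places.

1.407

Ratio total = 28. Expected counts: 140×4/28 = 20, 140×6/28 = 30, 140×6/28 = 30, 140×5/28 = 25, 140×6/28 = 30, 140×1/28 = 5.
type 1: (16 − 20)²/20 = 16/20 = 0.8000
type 2: (33 − 30)²/30 = 9/30 = 0.3000
type 3: (28 − 30)²/30 = 4/30 = 0.1333
type 4: (26 − 25)²/25 = 1/25 = 0.0400
type 5: (32 − 30)²/30 = 4/30 = 0.1333
type 6: (5 − 5)²/5 = 0/5 = 0.0000
Sum = 1.407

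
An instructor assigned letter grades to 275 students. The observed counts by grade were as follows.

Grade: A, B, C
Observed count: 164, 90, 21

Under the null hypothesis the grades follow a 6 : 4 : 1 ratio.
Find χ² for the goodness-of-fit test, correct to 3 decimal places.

Ratio total = 11. Expected counts: 275×6/11 = 150, 275×4/11 = 100, 275×1/11 = 25.
cat         O        E   (O−E)²/E
A         164      150     1.3067
B          90      100     1.0000
C          21       25     0.6400
Sum = 2.947

2.947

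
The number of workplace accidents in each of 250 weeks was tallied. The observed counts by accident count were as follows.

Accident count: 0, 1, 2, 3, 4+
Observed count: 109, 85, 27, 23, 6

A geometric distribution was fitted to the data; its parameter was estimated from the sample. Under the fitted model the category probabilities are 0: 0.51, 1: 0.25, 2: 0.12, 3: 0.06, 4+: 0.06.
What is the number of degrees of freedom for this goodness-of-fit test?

There are k = 5 categories and 1 parameter estimated from the data, so df = 5 − 1 − 1 = 3.

3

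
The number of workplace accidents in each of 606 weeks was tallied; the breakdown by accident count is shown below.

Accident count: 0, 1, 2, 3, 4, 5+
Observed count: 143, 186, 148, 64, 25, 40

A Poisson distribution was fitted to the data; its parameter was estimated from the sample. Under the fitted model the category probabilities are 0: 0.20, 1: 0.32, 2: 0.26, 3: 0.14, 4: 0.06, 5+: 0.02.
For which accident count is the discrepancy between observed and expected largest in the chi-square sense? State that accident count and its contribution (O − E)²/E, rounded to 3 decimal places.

Expected counts E_i = n·p_i: 606×0.20 = 121.2, 606×0.32 = 193.92, 606×0.26 = 157.56, 606×0.14 = 84.84, 606×0.06 = 36.36, 606×0.02 = 12.12.
cat         O        E   (O−E)²/E
0         143    121.2     3.9211
1         186   193.92     0.3235
2         148   157.56     0.5801
3          64    84.84     5.1191
4          25    36.36     3.5492
5+         40    12.12    64.1332
The largest term is for 5+: 64.133.

5+, 64.133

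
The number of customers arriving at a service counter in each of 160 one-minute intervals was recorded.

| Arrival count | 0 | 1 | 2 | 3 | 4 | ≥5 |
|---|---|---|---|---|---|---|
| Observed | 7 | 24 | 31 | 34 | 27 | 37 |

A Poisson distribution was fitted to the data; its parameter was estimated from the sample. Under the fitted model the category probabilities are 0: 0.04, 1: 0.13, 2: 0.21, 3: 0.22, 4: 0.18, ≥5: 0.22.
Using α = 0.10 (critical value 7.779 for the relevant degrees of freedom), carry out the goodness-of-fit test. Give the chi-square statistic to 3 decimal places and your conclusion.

0.995; do not reject

Expected counts E_i = n·p_i: 160×0.04 = 6.4, 160×0.13 = 20.8, 160×0.21 = 33.6, 160×0.22 = 35.2, 160×0.18 = 28.8, 160×0.22 = 35.2.
0: (7 − 6.4)²/6.4 = 0.36/6.4 = 0.0563
1: (24 − 20.8)²/20.8 = 10.24/20.8 = 0.4923
2: (31 − 33.6)²/33.6 = 6.76/33.6 = 0.2012
3: (34 − 35.2)²/35.2 = 1.44/35.2 = 0.0409
4: (27 − 28.8)²/28.8 = 3.24/28.8 = 0.1125
≥5: (37 − 35.2)²/35.2 = 3.24/35.2 = 0.0920
Sum = 0.995
df = 4. Since 0.995 < 7.779, we do not reject H₀.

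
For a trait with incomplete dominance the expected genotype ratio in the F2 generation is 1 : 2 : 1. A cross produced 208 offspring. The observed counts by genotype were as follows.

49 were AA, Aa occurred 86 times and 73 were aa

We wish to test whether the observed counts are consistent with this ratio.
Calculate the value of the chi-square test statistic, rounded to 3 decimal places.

11.769

Ratio total = 4. Expected counts: 208×1/4 = 52, 208×2/4 = 104, 208×1/4 = 52.
χ² = (49−52)²/52 + (86−104)²/104 + (73−52)²/52
   = 0.1731 + 3.1154 + 8.4808
Sum = 11.769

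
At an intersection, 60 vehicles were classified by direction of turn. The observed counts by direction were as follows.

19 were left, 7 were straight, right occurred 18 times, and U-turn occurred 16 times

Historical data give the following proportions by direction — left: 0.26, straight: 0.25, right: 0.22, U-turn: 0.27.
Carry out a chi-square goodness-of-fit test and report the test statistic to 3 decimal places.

6.756

Expected counts E_i = n·p_i: 60×0.26 = 15.6, 60×0.25 = 15, 60×0.22 = 13.2, 60×0.27 = 16.2.
χ² = (19−15.6)²/15.6 + (7−15)²/15 + (18−13.2)²/13.2 + (16−16.2)²/16.2
   = 0.7410 + 4.2667 + 1.7455 + 0.0025
Sum = 6.756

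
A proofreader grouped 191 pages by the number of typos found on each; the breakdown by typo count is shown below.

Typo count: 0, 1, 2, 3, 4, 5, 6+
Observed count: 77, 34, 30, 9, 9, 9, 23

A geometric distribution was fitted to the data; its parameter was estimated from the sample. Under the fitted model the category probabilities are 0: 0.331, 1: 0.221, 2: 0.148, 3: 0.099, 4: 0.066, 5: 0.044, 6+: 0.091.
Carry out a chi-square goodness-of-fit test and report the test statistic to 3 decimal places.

12.789

Expected counts E_i = n·p_i: 191×0.331 = 63.221, 191×0.221 = 42.211, 191×0.148 = 28.268, 191×0.099 = 18.909, 191×0.066 = 12.606, 191×0.044 = 8.404, 191×0.091 = 17.381.
cat         O        E   (O−E)²/E
0          77   63.221     3.0031
1          34   42.211     1.5972
2          30   28.268     0.1061
3           9   18.909     5.1927
4           9   12.606     1.0315
5           9    8.404     0.0423
6+         23   17.381     1.8165
Sum = 12.789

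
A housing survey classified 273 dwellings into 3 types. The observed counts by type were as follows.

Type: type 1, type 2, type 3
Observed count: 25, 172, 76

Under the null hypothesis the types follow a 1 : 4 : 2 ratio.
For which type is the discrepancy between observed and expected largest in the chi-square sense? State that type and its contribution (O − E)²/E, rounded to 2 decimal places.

type 1, 5.03

Ratio total = 7. Expected counts: 273×1/7 = 39, 273×4/7 = 156, 273×2/7 = 78.
cat         O        E   (O−E)²/E
type 1     25       39      5.026
type 2    172      156      1.641
type 3     76       78      0.051
The largest term is for type 1: 5.03.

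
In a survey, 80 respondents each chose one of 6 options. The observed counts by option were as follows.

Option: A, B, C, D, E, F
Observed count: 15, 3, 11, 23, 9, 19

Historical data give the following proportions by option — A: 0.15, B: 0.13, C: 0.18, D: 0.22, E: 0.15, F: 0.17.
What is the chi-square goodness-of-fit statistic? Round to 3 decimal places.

11.369

Expected counts E_i = n·p_i: 80×0.15 = 12, 80×0.13 = 10.4, 80×0.18 = 14.4, 80×0.22 = 17.6, 80×0.15 = 12, 80×0.17 = 13.6.
cat         O        E   (O−E)²/E
A          15       12     0.7500
B           3     10.4     5.2654
C          11     14.4     0.8028
D          23     17.6     1.6568
E           9       12     0.7500
F          19     13.6     2.1441
Sum = 11.369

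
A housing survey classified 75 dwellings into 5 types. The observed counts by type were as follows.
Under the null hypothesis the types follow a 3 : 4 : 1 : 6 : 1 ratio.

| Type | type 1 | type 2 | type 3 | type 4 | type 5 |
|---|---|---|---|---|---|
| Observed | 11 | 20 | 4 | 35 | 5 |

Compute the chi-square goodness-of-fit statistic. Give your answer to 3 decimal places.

Ratio total = 15. Expected counts: 75×3/15 = 15, 75×4/15 = 20, 75×1/15 = 5, 75×6/15 = 30, 75×1/15 = 5.
cat         O        E   (O−E)²/E
type 1     11       15     1.0667
type 2     20       20     0.0000
type 3      4        5     0.2000
type 4     35       30     0.8333
type 5      5        5     0.0000
Sum = 2.100

2.100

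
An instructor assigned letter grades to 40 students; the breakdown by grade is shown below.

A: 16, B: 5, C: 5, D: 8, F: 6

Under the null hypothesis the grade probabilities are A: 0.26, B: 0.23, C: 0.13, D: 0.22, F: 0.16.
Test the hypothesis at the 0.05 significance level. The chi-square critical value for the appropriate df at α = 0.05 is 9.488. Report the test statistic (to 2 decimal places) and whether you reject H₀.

Expected counts E_i = n·p_i: 40×0.26 = 10.4, 40×0.23 = 9.2, 40×0.13 = 5.2, 40×0.22 = 8.8, 40×0.16 = 6.4.
A: (16 − 10.4)²/10.4 = 31.36/10.4 = 3.015
B: (5 − 9.2)²/9.2 = 17.64/9.2 = 1.917
C: (5 − 5.2)²/5.2 = 0.04/5.2 = 0.008
D: (8 − 8.8)²/8.8 = 0.64/8.8 = 0.073
F: (6 − 6.4)²/6.4 = 0.16/6.4 = 0.025
Sum = 5.04
df = 4. Since 5.04 < 9.488, we do not reject H₀.

5.04; do not reject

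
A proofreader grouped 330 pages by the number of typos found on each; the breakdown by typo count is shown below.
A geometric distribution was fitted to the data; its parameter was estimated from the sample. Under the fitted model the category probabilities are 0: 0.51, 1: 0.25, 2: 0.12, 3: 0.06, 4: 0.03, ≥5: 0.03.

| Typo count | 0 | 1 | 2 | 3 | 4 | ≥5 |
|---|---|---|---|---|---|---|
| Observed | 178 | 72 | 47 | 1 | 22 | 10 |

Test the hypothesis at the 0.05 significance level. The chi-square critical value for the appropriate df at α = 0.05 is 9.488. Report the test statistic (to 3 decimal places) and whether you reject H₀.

Expected counts E_i = n·p_i: 330×0.51 = 168.3, 330×0.25 = 82.5, 330×0.12 = 39.6, 330×0.06 = 19.8, 330×0.03 = 9.9, 330×0.03 = 9.9.
0: (178 − 168.3)²/168.3 = 94.09/168.3 = 0.5591
1: (72 − 82.5)²/82.5 = 110.25/82.5 = 1.3364
2: (47 − 39.6)²/39.6 = 54.76/39.6 = 1.3828
3: (1 − 19.8)²/19.8 = 353.44/19.8 = 17.8505
4: (22 − 9.9)²/9.9 = 146.41/9.9 = 14.7889
≥5: (10 − 9.9)²/9.9 = 0.01/9.9 = 0.0010
Sum = 35.919
df = 4. Since 35.919 > 9.488, we reject H₀.

35.919; reject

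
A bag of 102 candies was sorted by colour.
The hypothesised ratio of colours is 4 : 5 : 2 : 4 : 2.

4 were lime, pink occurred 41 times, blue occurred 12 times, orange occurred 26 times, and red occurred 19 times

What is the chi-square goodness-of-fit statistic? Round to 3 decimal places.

Ratio total = 17. Expected counts: 102×4/17 = 24, 102×5/17 = 30, 102×2/17 = 12, 102×4/17 = 24, 102×2/17 = 12.
lime: (4 − 24)²/24 = 400/24 = 16.6667
pink: (41 − 30)²/30 = 121/30 = 4.0333
blue: (12 − 12)²/12 = 0/12 = 0.0000
orange: (26 − 24)²/24 = 4/24 = 0.1667
red: (19 − 12)²/12 = 49/12 = 4.0833
Sum = 24.950

24.950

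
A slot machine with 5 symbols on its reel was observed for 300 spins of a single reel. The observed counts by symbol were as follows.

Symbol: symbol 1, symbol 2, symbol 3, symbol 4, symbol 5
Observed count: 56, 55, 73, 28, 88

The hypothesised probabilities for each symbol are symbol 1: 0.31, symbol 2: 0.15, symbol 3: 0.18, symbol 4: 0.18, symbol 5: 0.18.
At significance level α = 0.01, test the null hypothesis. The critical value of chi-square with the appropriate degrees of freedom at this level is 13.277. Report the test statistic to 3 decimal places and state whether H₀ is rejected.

Expected counts E_i = n·p_i: 300×0.31 = 93, 300×0.15 = 45, 300×0.18 = 54, 300×0.18 = 54, 300×0.18 = 54.
symbol 1: (56 − 93)²/93 = 1369/93 = 14.7204
symbol 2: (55 − 45)²/45 = 100/45 = 2.2222
symbol 3: (73 − 54)²/54 = 361/54 = 6.6852
symbol 4: (28 − 54)²/54 = 676/54 = 12.5185
symbol 5: (88 − 54)²/54 = 1156/54 = 21.4074
Sum = 57.554
df = 4. Since 57.554 > 13.277, we reject H₀.

57.554; reject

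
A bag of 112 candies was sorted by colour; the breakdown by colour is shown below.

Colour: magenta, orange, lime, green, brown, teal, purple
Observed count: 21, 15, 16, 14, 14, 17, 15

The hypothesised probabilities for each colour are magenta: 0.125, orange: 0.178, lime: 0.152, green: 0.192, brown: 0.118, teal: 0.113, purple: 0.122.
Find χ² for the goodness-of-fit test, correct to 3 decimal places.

9.070

Expected counts E_i = n·p_i: 112×0.125 = 14, 112×0.178 = 19.936, 112×0.152 = 17.024, 112×0.192 = 21.504, 112×0.118 = 13.216, 112×0.113 = 12.656, 112×0.122 = 13.664.
χ² = (21−14)²/14 + (15−19.936)²/19.936 + (16−17.024)²/17.024 + (14−21.504)²/21.504 + (14−13.216)²/13.216 + (17−12.656)²/12.656 + (15−13.664)²/13.664
   = 3.5000 + 1.2221 + 0.0616 + 2.6186 + 0.0465 + 1.4910 + 0.1306
Sum = 9.070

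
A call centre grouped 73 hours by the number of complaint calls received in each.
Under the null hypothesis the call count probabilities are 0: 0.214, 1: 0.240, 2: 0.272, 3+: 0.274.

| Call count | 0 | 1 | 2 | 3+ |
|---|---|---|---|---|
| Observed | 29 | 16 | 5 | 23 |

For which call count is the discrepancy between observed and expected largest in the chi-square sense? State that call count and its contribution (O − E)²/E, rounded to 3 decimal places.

0, 11.456

Expected counts E_i = n·p_i: 73×0.214 = 15.622, 73×0.240 = 17.52, 73×0.272 = 19.856, 73×0.274 = 20.002.
χ² = (29−15.622)²/15.622 + (16−17.52)²/17.52 + (5−19.856)²/19.856 + (23−20.002)²/20.002
   = 11.4563 + 0.1319 + 11.1151 + 0.4494
The largest term is for 0: 11.456.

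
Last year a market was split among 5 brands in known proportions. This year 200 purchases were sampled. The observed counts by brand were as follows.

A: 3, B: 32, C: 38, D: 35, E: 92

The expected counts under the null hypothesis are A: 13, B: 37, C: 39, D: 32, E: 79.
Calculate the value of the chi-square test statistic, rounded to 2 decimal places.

cat         O        E   (O−E)²/E
A           3       13      7.692
B          32       37      0.676
C          38       39      0.026
D          35       32      0.281
E          92       79      2.139
Sum = 10.81

10.81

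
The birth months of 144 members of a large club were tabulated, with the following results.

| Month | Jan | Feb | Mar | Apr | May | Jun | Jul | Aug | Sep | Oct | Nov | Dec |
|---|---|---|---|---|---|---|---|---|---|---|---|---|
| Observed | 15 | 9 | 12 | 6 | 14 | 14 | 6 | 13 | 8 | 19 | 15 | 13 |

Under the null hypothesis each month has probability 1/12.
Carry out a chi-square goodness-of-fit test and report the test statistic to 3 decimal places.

14.500

Under H₀ each category has probability 1/12, so each expected count is 144/12 = 12.
cat         O        E   (O−E)²/E
Jan        15       12     0.7500
Feb         9       12     0.7500
Mar        12       12     0.0000
Apr         6       12     3.0000
May        14       12     0.3333
Jun        14       12     0.3333
Jul         6       12     3.0000
Aug        13       12     0.0833
Sep         8       12     1.3333
Oct        19       12     4.0833
Nov        15       12     0.7500
Dec        13       12     0.0833
Sum = 14.500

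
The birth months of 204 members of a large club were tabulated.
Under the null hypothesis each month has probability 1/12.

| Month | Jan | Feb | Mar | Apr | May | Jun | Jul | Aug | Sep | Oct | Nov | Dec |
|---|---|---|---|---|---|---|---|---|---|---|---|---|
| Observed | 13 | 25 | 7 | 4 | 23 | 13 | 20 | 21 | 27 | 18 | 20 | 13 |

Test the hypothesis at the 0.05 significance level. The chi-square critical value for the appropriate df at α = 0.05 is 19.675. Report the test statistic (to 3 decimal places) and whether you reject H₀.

Expected count for each of the 12 categories: 204/12 = 17.
cat         O        E   (O−E)²/E
Jan        13       17     0.9412
Feb        25       17     3.7647
Mar         7       17     5.8824
Apr         4       17     9.9412
May        23       17     2.1176
Jun        13       17     0.9412
Jul        20       17     0.5294
Aug        21       17     0.9412
Sep        27       17     5.8824
Oct        18       17     0.0588
Nov        20       17     0.5294
Dec        13       17     0.9412
Sum = 32.471
df = 11. Since 32.471 > 19.675, we reject H₀.

32.471; reject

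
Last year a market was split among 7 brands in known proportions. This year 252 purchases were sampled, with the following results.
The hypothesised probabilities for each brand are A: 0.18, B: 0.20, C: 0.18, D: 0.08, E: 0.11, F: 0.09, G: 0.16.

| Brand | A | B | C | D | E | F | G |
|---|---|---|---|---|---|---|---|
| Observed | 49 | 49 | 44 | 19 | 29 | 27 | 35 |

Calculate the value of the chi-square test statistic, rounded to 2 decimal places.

Expected counts E_i = n·p_i: 252×0.18 = 45.36, 252×0.20 = 50.4, 252×0.18 = 45.36, 252×0.08 = 20.16, 252×0.11 = 27.72, 252×0.09 = 22.68, 252×0.16 = 40.32.
A: (49 − 45.36)²/45.36 = 13.2496/45.36 = 0.292
B: (49 − 50.4)²/50.4 = 1.96/50.4 = 0.039
C: (44 − 45.36)²/45.36 = 1.8496/45.36 = 0.041
D: (19 − 20.16)²/20.16 = 1.3456/20.16 = 0.067
E: (29 − 27.72)²/27.72 = 1.6384/27.72 = 0.059
F: (27 − 22.68)²/22.68 = 18.6624/22.68 = 0.823
G: (35 − 40.32)²/40.32 = 28.3024/40.32 = 0.702
Sum = 2.02

2.02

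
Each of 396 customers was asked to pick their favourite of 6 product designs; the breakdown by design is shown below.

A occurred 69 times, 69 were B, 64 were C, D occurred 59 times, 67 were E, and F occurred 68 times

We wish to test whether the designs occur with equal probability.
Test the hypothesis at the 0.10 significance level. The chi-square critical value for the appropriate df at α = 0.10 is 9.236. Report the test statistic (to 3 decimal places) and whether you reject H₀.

1.152; do not reject

Expected count for each of the 6 categories: 396/6 = 66.
χ² = (69−66)²/66 + (69−66)²/66 + (64−66)²/66 + (59−66)²/66 + (67−66)²/66 + (68−66)²/66
   = 0.1364 + 0.1364 + 0.0606 + 0.7424 + 0.0152 + 0.0606
Sum = 1.152
df = 5. Since 1.152 < 9.236, we do not reject H₀.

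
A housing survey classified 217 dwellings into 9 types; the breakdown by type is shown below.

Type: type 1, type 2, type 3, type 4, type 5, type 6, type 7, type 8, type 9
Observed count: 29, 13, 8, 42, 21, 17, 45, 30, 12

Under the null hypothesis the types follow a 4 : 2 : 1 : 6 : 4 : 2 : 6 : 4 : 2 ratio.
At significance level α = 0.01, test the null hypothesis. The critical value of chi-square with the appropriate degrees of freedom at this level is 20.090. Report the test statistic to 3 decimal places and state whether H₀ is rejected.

3.286; do not reject

Ratio total = 31. Expected counts: 217×4/31 = 28, 217×2/31 = 14, 217×1/31 = 7, 217×6/31 = 42, 217×4/31 = 28, 217×2/31 = 14, 217×6/31 = 42, 217×4/31 = 28, 217×2/31 = 14.
χ² = (29−28)²/28 + (13−14)²/14 + (8−7)²/7 + (42−42)²/42 + (21−28)²/28 + (17−14)²/14 + (45−42)²/42 + (30−28)²/28 + (12−14)²/14
   = 0.0357 + 0.0714 + 0.1429 + 0.0000 + 1.7500 + 0.6429 + 0.2143 + 0.1429 + 0.2857
Sum = 3.286
df = 8. Since 3.286 < 20.090, we do not reject H₀.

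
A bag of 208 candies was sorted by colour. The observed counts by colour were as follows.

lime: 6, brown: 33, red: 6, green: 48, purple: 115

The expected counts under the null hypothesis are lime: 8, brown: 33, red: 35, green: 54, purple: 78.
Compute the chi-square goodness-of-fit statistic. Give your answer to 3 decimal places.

χ² = (6−8)²/8 + (33−33)²/33 + (6−35)²/35 + (48−54)²/54 + (115−78)²/78
   = 0.5000 + 0.0000 + 24.0286 + 0.6667 + 17.5513
Sum = 42.747

42.747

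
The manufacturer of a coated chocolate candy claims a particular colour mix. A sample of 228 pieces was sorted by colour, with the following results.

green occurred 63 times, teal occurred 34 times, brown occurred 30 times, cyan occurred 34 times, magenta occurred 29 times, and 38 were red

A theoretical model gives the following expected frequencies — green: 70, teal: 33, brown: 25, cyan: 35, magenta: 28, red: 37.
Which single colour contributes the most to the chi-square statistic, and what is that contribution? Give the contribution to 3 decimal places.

χ² = (63−70)²/70 + (34−33)²/33 + (30−25)²/25 + (34−35)²/35 + (29−28)²/28 + (38−37)²/37
   = 0.7000 + 0.0303 + 1.0000 + 0.0286 + 0.0357 + 0.0270
The largest term is for brown: 1.000.

brown, 1.000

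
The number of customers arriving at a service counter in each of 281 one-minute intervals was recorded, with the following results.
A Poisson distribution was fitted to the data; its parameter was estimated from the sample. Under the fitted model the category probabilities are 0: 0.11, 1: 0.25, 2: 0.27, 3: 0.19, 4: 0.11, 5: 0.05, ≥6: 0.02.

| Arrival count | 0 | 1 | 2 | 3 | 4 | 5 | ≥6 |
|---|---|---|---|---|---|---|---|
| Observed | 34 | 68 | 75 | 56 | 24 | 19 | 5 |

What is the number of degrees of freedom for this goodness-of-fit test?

There are k = 7 categories and 1 parameter estimated from the data, so df = 7 − 1 − 1 = 5.

5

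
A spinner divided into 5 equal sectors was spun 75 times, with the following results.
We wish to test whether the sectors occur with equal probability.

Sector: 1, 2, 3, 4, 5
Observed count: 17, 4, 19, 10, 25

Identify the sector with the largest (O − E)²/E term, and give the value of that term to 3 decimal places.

2, 8.067

Expected count for each of the 5 categories: 75/5 = 15.
1: (17 − 15)²/15 = 4/15 = 0.2667
2: (4 − 15)²/15 = 121/15 = 8.0667
3: (19 − 15)²/15 = 16/15 = 1.0667
4: (10 − 15)²/15 = 25/15 = 1.6667
5: (25 − 15)²/15 = 100/15 = 6.6667
The largest term is for 2: 8.067.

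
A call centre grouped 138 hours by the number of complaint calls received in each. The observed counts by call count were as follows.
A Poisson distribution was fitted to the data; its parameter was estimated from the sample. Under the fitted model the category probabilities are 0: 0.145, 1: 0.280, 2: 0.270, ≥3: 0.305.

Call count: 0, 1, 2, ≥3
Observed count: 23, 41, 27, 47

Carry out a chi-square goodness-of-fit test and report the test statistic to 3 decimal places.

Expected counts E_i = n·p_i: 138×0.145 = 20.01, 138×0.280 = 38.64, 138×0.270 = 37.26, 138×0.305 = 42.09.
χ² = (23−20.01)²/20.01 + (41−38.64)²/38.64 + (27−37.26)²/37.26 + (47−42.09)²/42.09
   = 0.4468 + 0.1441 + 2.8252 + 0.5728
Sum = 3.989

3.989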